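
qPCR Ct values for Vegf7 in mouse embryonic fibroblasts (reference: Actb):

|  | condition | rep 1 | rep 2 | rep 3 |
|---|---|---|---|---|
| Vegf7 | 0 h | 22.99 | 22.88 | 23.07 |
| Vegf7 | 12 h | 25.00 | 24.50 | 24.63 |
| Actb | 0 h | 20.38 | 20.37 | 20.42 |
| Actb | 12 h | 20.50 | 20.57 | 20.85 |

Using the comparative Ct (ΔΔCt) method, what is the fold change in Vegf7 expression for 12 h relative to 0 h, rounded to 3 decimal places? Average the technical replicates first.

0.358

Mean Ct: Vegf7 0 h 22.980; Vegf7 12 h 24.710; Actb 0 h 20.390; Actb 12 h 20.640
ΔCt(0 h) = 22.980 − 20.390 = 2.590
ΔCt(12 h) = 24.710 − 20.640 = 4.070
ΔΔCt = 4.070 − 2.590 = 1.480
Fold change = 2^(−1.480) = 0.3585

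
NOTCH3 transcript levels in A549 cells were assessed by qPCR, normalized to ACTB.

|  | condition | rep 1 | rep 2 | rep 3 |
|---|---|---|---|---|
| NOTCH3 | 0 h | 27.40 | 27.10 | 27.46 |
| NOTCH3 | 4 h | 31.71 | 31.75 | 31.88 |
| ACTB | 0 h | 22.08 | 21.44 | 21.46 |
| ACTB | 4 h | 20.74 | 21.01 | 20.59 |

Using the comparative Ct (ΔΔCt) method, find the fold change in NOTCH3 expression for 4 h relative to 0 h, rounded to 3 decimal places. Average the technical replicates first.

0.025

Mean Ct: NOTCH3 0 h 27.320; NOTCH3 4 h 31.780; ACTB 0 h 21.660; ACTB 4 h 20.780
ΔCt(0 h) = 27.320 − 21.660 = 5.660
ΔCt(4 h) = 31.780 − 20.780 = 11.000
ΔΔCt = 11.000 − 5.660 = 5.340
Fold change = 2^(−5.340) = 0.0247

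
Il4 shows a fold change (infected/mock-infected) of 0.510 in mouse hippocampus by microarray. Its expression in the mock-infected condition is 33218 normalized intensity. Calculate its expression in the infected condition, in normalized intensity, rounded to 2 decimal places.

16941.18

infected expression = 33218 × 0.510 = 16941.18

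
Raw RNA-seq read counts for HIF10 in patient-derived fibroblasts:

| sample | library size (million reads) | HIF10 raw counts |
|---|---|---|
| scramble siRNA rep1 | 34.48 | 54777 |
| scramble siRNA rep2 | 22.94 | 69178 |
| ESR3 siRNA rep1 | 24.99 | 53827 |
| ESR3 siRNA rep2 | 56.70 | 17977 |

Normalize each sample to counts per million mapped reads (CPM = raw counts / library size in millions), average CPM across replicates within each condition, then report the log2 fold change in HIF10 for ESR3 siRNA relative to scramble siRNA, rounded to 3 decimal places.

-0.898

CPM(scramble siRNA rep1) = 54777 / 34.48 = 1588.6601
CPM(scramble siRNA rep2) = 69178 / 22.94 = 3015.6059
CPM(ESR3 siRNA rep1) = 53827 / 24.99 = 2153.9416
CPM(ESR3 siRNA rep2) = 17977 / 56.70 = 317.0547
mean CPM(scramble siRNA) = 2302.1330; mean CPM(ESR3 siRNA) = 1235.4981
Fold change = 1235.4981 / 2302.1330 = 0.53668
log2(0.53668) = -0.8979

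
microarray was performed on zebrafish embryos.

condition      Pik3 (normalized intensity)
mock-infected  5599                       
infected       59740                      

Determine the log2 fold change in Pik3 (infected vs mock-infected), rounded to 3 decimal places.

3.415

Fold change = 59740 / 5599 = 10.6698
log2(10.6698) = 3.4155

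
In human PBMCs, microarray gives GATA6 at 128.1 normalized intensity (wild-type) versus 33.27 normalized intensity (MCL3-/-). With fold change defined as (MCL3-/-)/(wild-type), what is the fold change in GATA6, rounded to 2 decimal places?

Fold change = 33.27 / 128.1 = 0.260
GATA6 is downregulated.

0.26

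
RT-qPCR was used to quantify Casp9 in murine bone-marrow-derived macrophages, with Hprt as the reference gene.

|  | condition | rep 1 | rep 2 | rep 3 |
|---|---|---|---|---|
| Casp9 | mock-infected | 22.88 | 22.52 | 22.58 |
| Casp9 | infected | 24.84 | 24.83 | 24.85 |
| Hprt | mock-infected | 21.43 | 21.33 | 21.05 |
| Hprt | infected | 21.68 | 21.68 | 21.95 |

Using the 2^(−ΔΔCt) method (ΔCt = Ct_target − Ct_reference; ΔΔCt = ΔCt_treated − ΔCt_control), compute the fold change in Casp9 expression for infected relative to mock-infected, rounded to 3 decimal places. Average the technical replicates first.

Mean Ct: Casp9 mock-infected 22.660; Casp9 infected 24.840; Hprt mock-infected 21.270; Hprt infected 21.770
ΔCt(mock-infected) = 22.660 − 21.270 = 1.390
ΔCt(infected) = 24.840 − 21.770 = 3.070
ΔΔCt = 3.070 − 1.390 = 1.680
Fold change = 2^(−1.680) = 0.3121

0.312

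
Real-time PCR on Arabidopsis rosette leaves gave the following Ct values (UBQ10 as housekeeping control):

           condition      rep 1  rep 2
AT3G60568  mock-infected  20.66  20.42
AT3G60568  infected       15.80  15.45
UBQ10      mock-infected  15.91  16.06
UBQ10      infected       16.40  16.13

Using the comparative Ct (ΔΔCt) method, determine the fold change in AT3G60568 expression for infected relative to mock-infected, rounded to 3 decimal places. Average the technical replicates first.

Mean Ct: AT3G60568 mock-infected 20.540; AT3G60568 infected 15.625; UBQ10 mock-infected 15.985; UBQ10 infected 16.265
ΔCt(mock-infected) = 20.540 − 15.985 = 4.555
ΔCt(infected) = 15.625 − 16.265 = -0.640
ΔΔCt = -0.640 − 4.555 = -5.195
Fold change = 2^(−(-5.195)) = 2^5.195 = 36.6312

36.631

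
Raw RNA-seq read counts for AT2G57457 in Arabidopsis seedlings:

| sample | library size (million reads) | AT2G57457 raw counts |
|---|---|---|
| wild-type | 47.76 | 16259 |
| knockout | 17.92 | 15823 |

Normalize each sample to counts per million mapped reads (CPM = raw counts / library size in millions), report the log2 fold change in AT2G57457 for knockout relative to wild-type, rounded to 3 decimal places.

1.375

CPM(wild-type) = 16259 / 47.76 = 340.4313
CPM(knockout) = 15823 / 17.92 = 882.9799
Fold change = 882.9799 / 340.4313 = 2.59371
log2(2.59371) = 1.3750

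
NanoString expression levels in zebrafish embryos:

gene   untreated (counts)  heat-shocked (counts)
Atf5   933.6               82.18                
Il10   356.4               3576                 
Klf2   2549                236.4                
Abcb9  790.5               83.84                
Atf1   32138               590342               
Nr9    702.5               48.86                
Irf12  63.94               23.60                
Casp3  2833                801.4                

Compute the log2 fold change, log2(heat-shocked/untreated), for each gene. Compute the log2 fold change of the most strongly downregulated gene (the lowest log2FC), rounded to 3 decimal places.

log2(82.18/933.6) = -3.506  (Atf5)
log2(3576/356.4) = 3.327  (Il10)
log2(236.4/2549) = -3.431  (Klf2)
log2(83.84/790.5) = -3.237  (Abcb9)
log2(590342/32138) = 4.199  (Atf1)
log2(48.86/702.5) = -3.846  (Nr9)
log2(23.60/63.94) = -1.438  (Irf12)
log2(801.4/2833) = -1.822  (Casp3)
Nr9 is most strongly downregulated.

-3.846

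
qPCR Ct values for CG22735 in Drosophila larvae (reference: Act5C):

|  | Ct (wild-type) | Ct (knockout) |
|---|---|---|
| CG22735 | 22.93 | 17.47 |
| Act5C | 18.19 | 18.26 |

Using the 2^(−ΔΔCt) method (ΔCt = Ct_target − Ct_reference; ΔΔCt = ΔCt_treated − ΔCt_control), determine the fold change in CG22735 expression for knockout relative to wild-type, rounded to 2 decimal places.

46.21

ΔCt(wild-type) = 22.930 − 18.190 = 4.740
ΔCt(knockout) = 17.470 − 18.260 = -0.790
ΔΔCt = -0.790 − 4.740 = -5.530
Fold change = 2^(−(-5.530)) = 2^5.530 = 46.206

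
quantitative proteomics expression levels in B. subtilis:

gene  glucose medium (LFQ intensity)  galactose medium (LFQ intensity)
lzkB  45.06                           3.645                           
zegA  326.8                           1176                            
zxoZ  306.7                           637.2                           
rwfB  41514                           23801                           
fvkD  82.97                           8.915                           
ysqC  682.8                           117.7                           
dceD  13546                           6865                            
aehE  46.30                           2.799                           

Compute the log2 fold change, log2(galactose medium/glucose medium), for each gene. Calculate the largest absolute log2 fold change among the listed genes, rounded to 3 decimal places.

4.048

log2(3.645/45.06) = -3.628  (lzkB)
log2(1176/326.8) = 1.847  (zegA)
log2(637.2/306.7) = 1.055  (zxoZ)
log2(23801/41514) = -0.803  (rwfB)
log2(8.915/82.97) = -3.218  (fvkD)
log2(117.7/682.8) = -2.536  (ysqC)
log2(6865/13546) = -0.981  (dceD)
log2(2.799/46.30) = -4.048  (aehE)
The largest magnitude belongs to aehE.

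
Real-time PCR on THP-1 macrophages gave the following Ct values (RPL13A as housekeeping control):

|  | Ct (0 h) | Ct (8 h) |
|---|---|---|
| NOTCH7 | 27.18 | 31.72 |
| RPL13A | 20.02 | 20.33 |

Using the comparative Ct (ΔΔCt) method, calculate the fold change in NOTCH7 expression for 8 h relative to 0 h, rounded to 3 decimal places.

ΔCt(0 h) = 27.180 − 20.020 = 7.160
ΔCt(8 h) = 31.720 − 20.330 = 11.390
ΔΔCt = 11.390 − 7.160 = 4.230
Fold change = 2^(−4.230) = 0.0533

0.053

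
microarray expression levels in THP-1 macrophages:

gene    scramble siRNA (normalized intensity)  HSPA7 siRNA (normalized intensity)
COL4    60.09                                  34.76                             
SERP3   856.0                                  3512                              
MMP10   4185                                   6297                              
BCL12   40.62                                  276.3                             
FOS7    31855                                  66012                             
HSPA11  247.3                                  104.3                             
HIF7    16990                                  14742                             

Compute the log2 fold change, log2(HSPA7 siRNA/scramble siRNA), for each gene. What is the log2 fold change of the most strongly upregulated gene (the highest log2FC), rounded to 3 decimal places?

log2(34.76/60.09) = -0.790  (COL4)
log2(3512/856.0) = 2.037  (SERP3)
log2(6297/4185) = 0.589  (MMP10)
log2(276.3/40.62) = 2.766  (BCL12)
log2(66012/31855) = 1.051  (FOS7)
log2(104.3/247.3) = -1.246  (HSPA11)
log2(14742/16990) = -0.205  (HIF7)
BCL12 is most strongly upregulated.

2.766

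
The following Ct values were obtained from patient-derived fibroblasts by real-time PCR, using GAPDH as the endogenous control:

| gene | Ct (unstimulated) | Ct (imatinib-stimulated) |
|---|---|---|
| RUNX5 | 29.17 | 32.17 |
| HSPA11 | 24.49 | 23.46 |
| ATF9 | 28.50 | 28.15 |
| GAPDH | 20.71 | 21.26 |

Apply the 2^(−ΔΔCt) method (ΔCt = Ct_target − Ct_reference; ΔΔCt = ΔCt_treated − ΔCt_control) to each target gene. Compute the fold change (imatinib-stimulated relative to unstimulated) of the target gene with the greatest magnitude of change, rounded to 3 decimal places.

RUNX5: ΔΔCt = (32.17−21.26) − (29.17−20.71) = 10.91 − 8.46 = 2.45; fold change = 2^-2.45 = 0.183
HSPA11: ΔΔCt = (23.46−21.26) − (24.49−20.71) = 2.20 − 3.78 = -1.58; fold change = 2^1.58 = 2.990
ATF9: ΔΔCt = (28.15−21.26) − (28.50−20.71) = 6.89 − 7.79 = -0.90; fold change = 2^0.90 = 1.866
RUNX5 has the largest |ΔΔCt| = 2.45.

0.183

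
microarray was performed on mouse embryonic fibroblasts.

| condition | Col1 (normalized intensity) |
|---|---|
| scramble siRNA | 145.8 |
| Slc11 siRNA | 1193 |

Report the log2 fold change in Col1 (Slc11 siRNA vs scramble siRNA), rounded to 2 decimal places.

3.03

Fold change = 1193 / 145.8 = 8.1824
log2(8.1824) = 3.033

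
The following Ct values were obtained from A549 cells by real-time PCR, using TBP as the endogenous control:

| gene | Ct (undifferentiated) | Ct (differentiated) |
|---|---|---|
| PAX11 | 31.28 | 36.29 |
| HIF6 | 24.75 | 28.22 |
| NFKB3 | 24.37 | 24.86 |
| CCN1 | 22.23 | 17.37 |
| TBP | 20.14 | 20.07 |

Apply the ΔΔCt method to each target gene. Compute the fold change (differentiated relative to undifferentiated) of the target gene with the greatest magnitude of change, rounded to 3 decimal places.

0.030

PAX11: ΔΔCt = (36.29−20.07) − (31.28−20.14) = 16.22 − 11.14 = 5.08; fold change = 2^-5.08 = 0.030
HIF6: ΔΔCt = (28.22−20.07) − (24.75−20.14) = 8.15 − 4.61 = 3.54; fold change = 2^-3.54 = 0.086
NFKB3: ΔΔCt = (24.86−20.07) − (24.37−20.14) = 4.79 − 4.23 = 0.56; fold change = 2^-0.56 = 0.678
CCN1: ΔΔCt = (17.37−20.07) − (22.23−20.14) = -2.70 − 2.09 = -4.79; fold change = 2^4.79 = 27.665
PAX11 has the largest |ΔΔCt| = 5.08.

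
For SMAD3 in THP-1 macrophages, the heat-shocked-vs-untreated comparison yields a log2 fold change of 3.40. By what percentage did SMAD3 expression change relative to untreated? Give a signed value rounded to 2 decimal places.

955.61%

Fold change = 2^(3.40) = 10.5561
Percent change = (FC − 1) × 100% = (10.5561 − 1) × 100 = 955.61%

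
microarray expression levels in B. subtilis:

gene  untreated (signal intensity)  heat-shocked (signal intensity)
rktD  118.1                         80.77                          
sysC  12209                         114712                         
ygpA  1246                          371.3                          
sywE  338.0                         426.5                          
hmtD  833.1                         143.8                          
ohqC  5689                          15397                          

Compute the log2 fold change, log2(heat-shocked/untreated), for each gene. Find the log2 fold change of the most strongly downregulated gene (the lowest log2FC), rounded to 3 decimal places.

log2(80.77/118.1) = -0.548  (rktD)
log2(114712/12209) = 3.232  (sysC)
log2(371.3/1246) = -1.747  (ygpA)
log2(426.5/338.0) = 0.336  (sywE)
log2(143.8/833.1) = -2.534  (hmtD)
log2(15397/5689) = 1.436  (ohqC)
hmtD is most strongly downregulated.

-2.534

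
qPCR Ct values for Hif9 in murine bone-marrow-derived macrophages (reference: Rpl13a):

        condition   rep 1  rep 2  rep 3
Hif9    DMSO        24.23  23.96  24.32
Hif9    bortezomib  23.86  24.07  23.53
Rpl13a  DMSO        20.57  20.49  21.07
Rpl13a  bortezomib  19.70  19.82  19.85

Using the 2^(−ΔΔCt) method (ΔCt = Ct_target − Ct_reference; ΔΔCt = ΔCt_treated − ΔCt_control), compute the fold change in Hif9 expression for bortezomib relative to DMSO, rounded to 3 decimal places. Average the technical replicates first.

0.674

Mean Ct: Hif9 DMSO 24.170; Hif9 bortezomib 23.820; Rpl13a DMSO 20.710; Rpl13a bortezomib 19.790
ΔCt(DMSO) = 24.170 − 20.710 = 3.460
ΔCt(bortezomib) = 23.820 − 19.790 = 4.030
ΔΔCt = 4.030 − 3.460 = 0.570
Fold change = 2^(−0.570) = 0.6736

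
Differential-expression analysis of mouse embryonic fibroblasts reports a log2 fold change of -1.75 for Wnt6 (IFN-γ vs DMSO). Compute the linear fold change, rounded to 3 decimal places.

0.297

Fold change = 2^(-1.75) = 0.2973
That is, Wnt6 drops to 29.7% of the DMSO level.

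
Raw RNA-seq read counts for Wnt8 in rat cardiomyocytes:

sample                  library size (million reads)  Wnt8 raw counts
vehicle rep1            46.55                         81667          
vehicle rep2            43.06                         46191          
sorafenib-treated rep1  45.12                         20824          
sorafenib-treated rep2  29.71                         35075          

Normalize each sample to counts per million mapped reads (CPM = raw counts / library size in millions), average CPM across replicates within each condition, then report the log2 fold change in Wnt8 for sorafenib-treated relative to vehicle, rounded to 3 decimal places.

-0.784

CPM(vehicle rep1) = 81667 / 46.55 = 1754.3931
CPM(vehicle rep2) = 46191 / 43.06 = 1072.7125
CPM(sorafenib-treated rep1) = 20824 / 45.12 = 461.5248
CPM(sorafenib-treated rep2) = 35075 / 29.71 = 1180.5789
mean CPM(vehicle) = 1413.5528; mean CPM(sorafenib-treated) = 821.0519
Fold change = 821.0519 / 1413.5528 = 0.58084
log2(0.58084) = -0.7838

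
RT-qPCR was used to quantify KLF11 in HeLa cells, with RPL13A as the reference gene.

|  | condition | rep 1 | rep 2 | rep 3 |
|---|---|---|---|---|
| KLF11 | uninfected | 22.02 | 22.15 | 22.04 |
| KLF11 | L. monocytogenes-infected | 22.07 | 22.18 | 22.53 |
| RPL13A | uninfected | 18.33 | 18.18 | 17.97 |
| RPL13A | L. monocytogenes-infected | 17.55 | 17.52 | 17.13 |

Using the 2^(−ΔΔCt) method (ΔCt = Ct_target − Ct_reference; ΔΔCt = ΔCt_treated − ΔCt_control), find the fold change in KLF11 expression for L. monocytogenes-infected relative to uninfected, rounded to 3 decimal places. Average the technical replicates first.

0.518

Mean Ct: KLF11 uninfected 22.070; KLF11 L. monocytogenes-infected 22.260; RPL13A uninfected 18.160; RPL13A L. monocytogenes-infected 17.400
ΔCt(uninfected) = 22.070 − 18.160 = 3.910
ΔCt(L. monocytogenes-infected) = 22.260 − 17.400 = 4.860
ΔΔCt = 4.860 − 3.910 = 0.950
Fold change = 2^(−0.950) = 0.5176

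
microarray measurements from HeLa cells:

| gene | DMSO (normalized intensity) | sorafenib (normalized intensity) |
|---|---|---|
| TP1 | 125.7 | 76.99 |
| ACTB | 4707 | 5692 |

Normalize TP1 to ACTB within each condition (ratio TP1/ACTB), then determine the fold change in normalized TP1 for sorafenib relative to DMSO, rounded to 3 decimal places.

TP1/ACTB (DMSO) = 125.7 / 4707 = 0.026705
TP1/ACTB (sorafenib) = 76.99 / 5692 = 0.013526
Fold change = 0.013526 / 0.026705 = 0.5065

0.506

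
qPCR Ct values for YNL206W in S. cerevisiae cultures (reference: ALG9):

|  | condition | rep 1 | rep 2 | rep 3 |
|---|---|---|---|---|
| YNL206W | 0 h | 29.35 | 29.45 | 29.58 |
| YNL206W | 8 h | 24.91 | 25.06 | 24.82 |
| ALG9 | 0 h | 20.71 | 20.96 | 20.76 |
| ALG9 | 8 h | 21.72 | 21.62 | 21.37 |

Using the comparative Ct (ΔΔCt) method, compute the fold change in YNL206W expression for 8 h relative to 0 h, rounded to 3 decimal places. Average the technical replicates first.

39.124

Mean Ct: YNL206W 0 h 29.460; YNL206W 8 h 24.930; ALG9 0 h 20.810; ALG9 8 h 21.570
ΔCt(0 h) = 29.460 − 20.810 = 8.650
ΔCt(8 h) = 24.930 − 21.570 = 3.360
ΔΔCt = 3.360 − 8.650 = -5.290
Fold change = 2^(−(-5.290)) = 2^5.290 = 39.1245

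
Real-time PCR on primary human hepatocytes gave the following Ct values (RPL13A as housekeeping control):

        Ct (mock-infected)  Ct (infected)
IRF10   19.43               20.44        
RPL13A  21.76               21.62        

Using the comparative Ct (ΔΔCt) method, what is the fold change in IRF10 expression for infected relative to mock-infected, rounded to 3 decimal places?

ΔCt(mock-infected) = 19.430 − 21.760 = -2.330
ΔCt(infected) = 20.440 − 21.620 = -1.180
ΔΔCt = -1.180 − (-2.330) = 1.150
Fold change = 2^(−1.150) = 0.4506

0.451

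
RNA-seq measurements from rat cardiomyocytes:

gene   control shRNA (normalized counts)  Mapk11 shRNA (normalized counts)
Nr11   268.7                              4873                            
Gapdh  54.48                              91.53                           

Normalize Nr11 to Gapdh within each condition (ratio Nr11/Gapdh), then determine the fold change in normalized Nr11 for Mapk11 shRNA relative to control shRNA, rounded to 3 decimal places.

10.794

Nr11/Gapdh (control shRNA) = 268.7 / 54.48 = 4.9321
Nr11/Gapdh (Mapk11 shRNA) = 4873 / 91.53 = 53.239
Fold change = 53.239 / 4.9321 = 10.7945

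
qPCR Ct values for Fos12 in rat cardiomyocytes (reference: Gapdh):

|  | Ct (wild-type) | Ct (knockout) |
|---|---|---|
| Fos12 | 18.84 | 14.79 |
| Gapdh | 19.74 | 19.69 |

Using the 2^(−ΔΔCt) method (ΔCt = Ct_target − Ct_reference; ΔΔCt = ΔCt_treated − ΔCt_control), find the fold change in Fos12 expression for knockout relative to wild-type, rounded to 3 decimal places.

16.000

ΔCt(wild-type) = 18.840 − 19.740 = -0.900
ΔCt(knockout) = 14.790 − 19.690 = -4.900
ΔΔCt = -4.900 − (-0.900) = -4.000
Fold change = 2^(−(-4.000)) = 2^4.000 = 16.0000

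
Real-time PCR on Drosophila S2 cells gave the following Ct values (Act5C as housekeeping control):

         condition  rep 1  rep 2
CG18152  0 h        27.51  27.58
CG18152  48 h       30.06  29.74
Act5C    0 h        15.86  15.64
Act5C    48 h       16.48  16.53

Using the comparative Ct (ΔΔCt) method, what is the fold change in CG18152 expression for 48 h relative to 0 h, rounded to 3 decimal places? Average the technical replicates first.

Mean Ct: CG18152 0 h 27.545; CG18152 48 h 29.900; Act5C 0 h 15.750; Act5C 48 h 16.505
ΔCt(0 h) = 27.545 − 15.750 = 11.795
ΔCt(48 h) = 29.900 − 16.505 = 13.395
ΔΔCt = 13.395 − 11.795 = 1.600
Fold change = 2^(−1.600) = 0.3299

0.330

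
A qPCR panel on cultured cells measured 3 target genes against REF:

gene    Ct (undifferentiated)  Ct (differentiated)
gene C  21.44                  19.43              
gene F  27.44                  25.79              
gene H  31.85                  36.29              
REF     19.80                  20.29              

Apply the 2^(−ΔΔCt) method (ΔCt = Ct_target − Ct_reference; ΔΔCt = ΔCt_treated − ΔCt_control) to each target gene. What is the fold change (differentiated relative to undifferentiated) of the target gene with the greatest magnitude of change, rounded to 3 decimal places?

0.065

gene C: ΔΔCt = (19.43−20.29) − (21.44−19.80) = -0.86 − 1.64 = -2.50; fold change = 2^2.50 = 5.657
gene F: ΔΔCt = (25.79−20.29) − (27.44−19.80) = 5.50 − 7.64 = -2.14; fold change = 2^2.14 = 4.408
gene H: ΔΔCt = (36.29−20.29) − (31.85−19.80) = 16.00 − 12.05 = 3.95; fold change = 2^-3.95 = 0.065
gene H has the largest |ΔΔCt| = 3.95.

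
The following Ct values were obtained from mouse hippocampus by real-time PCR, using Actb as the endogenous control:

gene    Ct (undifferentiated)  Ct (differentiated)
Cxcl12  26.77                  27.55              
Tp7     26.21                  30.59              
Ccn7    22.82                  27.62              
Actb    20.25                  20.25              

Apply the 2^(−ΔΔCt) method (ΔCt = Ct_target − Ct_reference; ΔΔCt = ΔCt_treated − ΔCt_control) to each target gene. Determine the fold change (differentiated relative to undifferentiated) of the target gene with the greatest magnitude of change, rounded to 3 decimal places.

Cxcl12: ΔΔCt = (27.55−20.25) − (26.77−20.25) = 7.30 − 6.52 = 0.78; fold change = 2^-0.78 = 0.582
Tp7: ΔΔCt = (30.59−20.25) − (26.21−20.25) = 10.34 − 5.96 = 4.38; fold change = 2^-4.38 = 0.048
Ccn7: ΔΔCt = (27.62−20.25) − (22.82−20.25) = 7.37 − 2.57 = 4.80; fold change = 2^-4.80 = 0.036
Ccn7 has the largest |ΔΔCt| = 4.80.

0.036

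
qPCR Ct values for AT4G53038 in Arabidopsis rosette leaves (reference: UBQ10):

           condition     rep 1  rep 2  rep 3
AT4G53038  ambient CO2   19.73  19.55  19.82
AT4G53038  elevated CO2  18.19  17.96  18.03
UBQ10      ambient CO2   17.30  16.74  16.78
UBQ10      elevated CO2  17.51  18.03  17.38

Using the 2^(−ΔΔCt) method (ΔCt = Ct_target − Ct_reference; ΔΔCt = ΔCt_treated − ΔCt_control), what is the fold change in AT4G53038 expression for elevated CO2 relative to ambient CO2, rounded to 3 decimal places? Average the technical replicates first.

Mean Ct: AT4G53038 ambient CO2 19.700; AT4G53038 elevated CO2 18.060; UBQ10 ambient CO2 16.940; UBQ10 elevated CO2 17.640
ΔCt(ambient CO2) = 19.700 − 16.940 = 2.760
ΔCt(elevated CO2) = 18.060 − 17.640 = 0.420
ΔΔCt = 0.420 − 2.760 = -2.340
Fold change = 2^(−(-2.340)) = 2^2.340 = 5.0630

5.063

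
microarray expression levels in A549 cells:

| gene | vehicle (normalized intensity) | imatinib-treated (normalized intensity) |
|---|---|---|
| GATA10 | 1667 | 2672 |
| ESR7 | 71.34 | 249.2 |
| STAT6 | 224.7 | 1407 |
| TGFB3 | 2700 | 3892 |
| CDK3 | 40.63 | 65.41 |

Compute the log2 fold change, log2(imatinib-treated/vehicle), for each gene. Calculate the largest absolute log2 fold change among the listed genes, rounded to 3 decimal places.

log2(2672/1667) = 0.681  (GATA10)
log2(249.2/71.34) = 1.805  (ESR7)
log2(1407/224.7) = 2.647  (STAT6)
log2(3892/2700) = 0.528  (TGFB3)
log2(65.41/40.63) = 0.687  (CDK3)
The largest magnitude belongs to STAT6.

2.647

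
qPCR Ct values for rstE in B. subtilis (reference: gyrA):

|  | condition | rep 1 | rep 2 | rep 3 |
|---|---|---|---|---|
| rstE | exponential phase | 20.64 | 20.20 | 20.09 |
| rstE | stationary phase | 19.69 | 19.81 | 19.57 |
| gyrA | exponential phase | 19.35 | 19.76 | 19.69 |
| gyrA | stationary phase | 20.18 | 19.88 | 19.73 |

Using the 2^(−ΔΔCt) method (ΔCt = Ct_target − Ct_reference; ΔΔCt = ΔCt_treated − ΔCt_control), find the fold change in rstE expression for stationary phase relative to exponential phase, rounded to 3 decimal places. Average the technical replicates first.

1.932

Mean Ct: rstE exponential phase 20.310; rstE stationary phase 19.690; gyrA exponential phase 19.600; gyrA stationary phase 19.930
ΔCt(exponential phase) = 20.310 − 19.600 = 0.710
ΔCt(stationary phase) = 19.690 − 19.930 = -0.240
ΔΔCt = -0.240 − 0.710 = -0.950
Fold change = 2^(−(-0.950)) = 2^0.950 = 1.9319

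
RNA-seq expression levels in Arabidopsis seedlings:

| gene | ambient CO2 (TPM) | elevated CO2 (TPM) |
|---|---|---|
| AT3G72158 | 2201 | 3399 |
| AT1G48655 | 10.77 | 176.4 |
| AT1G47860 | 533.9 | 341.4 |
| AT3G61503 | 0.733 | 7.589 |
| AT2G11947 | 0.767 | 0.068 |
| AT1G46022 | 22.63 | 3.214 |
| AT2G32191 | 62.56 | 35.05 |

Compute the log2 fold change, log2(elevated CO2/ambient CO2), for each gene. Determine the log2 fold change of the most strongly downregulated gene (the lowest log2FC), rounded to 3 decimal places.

log2(3399/2201) = 0.627  (AT3G72158)
log2(176.4/10.77) = 4.034  (AT1G48655)
log2(341.4/533.9) = -0.645  (AT1G47860)
log2(7.589/0.733) = 3.372  (AT3G61503)
log2(0.068/0.767) = -3.496  (AT2G11947)
log2(3.214/22.63) = -2.816  (AT1G46022)
log2(35.05/62.56) = -0.836  (AT2G32191)
AT2G11947 is most strongly downregulated.

-3.496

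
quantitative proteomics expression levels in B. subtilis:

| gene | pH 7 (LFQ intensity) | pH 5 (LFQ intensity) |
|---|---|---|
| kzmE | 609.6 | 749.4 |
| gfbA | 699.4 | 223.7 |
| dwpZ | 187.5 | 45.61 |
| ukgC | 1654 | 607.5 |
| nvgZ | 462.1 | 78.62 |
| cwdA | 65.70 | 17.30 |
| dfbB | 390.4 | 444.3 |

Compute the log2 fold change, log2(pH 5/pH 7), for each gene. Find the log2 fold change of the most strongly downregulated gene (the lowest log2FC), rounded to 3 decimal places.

log2(749.4/609.6) = 0.298  (kzmE)
log2(223.7/699.4) = -1.645  (gfbA)
log2(45.61/187.5) = -2.039  (dwpZ)
log2(607.5/1654) = -1.445  (ukgC)
log2(78.62/462.1) = -2.555  (nvgZ)
log2(17.30/65.70) = -1.925  (cwdA)
log2(444.3/390.4) = 0.187  (dfbB)
nvgZ is most strongly downregulated.

-2.555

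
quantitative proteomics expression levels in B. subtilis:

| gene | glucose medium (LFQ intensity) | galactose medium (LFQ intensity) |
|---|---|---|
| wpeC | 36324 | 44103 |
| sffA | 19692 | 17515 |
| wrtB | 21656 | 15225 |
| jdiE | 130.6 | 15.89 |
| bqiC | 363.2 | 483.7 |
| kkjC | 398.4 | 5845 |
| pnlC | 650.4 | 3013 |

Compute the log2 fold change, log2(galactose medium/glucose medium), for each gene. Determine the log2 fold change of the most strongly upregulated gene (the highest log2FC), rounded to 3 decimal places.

3.875

log2(44103/36324) = 0.280  (wpeC)
log2(17515/19692) = -0.169  (sffA)
log2(15225/21656) = -0.508  (wrtB)
log2(15.89/130.6) = -3.039  (jdiE)
log2(483.7/363.2) = 0.413  (bqiC)
log2(5845/398.4) = 3.875  (kkjC)
log2(3013/650.4) = 2.212  (pnlC)
kkjC is most strongly upregulated.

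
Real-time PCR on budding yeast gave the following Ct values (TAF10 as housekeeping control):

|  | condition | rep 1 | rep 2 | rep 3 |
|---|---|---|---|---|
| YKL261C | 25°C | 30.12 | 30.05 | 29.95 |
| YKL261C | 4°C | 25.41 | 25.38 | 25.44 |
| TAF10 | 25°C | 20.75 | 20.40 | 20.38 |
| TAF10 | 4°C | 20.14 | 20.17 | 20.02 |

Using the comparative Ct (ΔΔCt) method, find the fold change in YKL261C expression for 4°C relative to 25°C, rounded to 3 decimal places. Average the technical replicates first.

18.765

Mean Ct: YKL261C 25°C 30.040; YKL261C 4°C 25.410; TAF10 25°C 20.510; TAF10 4°C 20.110
ΔCt(25°C) = 30.040 − 20.510 = 9.530
ΔCt(4°C) = 25.410 − 20.110 = 5.300
ΔΔCt = 5.300 − 9.530 = -4.230
Fold change = 2^(−(-4.230)) = 2^4.230 = 18.7654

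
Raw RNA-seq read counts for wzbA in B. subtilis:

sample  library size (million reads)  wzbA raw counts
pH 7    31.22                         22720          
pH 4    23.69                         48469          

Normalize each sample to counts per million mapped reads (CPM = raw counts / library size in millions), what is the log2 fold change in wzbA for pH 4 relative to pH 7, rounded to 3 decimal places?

CPM(pH 7) = 22720 / 31.22 = 727.7386
CPM(pH 4) = 48469 / 23.69 = 2045.9688
Fold change = 2045.9688 / 727.7386 = 2.81141
log2(2.81141) = 1.4913

1.491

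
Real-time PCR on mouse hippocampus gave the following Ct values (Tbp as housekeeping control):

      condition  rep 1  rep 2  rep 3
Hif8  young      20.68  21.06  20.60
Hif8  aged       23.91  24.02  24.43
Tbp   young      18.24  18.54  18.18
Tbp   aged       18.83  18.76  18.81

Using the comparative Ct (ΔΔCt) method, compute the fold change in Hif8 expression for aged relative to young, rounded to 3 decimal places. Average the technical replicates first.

Mean Ct: Hif8 young 20.780; Hif8 aged 24.120; Tbp young 18.320; Tbp aged 18.800
ΔCt(young) = 20.780 − 18.320 = 2.460
ΔCt(aged) = 24.120 − 18.800 = 5.320
ΔΔCt = 5.320 − 2.460 = 2.860
Fold change = 2^(−2.860) = 0.1377

0.138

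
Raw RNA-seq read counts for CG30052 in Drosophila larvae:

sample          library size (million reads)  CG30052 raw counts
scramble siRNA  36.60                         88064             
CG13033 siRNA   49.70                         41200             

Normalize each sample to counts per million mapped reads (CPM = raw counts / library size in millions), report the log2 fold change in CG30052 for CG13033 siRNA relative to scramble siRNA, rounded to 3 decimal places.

-1.537

CPM(scramble siRNA) = 88064 / 36.60 = 2406.1202
CPM(CG13033 siRNA) = 41200 / 49.70 = 828.9738
Fold change = 828.9738 / 2406.1202 = 0.34453
log2(0.34453) = -1.5373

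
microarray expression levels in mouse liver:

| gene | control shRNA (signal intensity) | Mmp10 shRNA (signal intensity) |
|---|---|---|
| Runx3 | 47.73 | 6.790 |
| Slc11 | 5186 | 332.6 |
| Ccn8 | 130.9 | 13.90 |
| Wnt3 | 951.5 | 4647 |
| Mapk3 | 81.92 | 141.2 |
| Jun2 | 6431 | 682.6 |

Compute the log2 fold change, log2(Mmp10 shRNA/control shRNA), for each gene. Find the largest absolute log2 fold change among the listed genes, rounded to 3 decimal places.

log2(6.790/47.73) = -2.813  (Runx3)
log2(332.6/5186) = -3.963  (Slc11)
log2(13.90/130.9) = -3.235  (Ccn8)
log2(4647/951.5) = 2.288  (Wnt3)
log2(141.2/81.92) = 0.785  (Mapk3)
log2(682.6/6431) = -3.236  (Jun2)
The largest magnitude belongs to Slc11.

3.963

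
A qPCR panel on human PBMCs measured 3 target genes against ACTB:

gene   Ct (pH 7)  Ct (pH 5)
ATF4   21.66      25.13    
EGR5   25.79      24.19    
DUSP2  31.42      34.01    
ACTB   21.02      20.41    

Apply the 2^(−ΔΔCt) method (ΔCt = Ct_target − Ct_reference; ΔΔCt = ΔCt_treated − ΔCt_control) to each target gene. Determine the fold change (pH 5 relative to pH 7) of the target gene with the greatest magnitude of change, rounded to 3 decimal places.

ATF4: ΔΔCt = (25.13−20.41) − (21.66−21.02) = 4.72 − 0.64 = 4.08; fold change = 2^-4.08 = 0.059
EGR5: ΔΔCt = (24.19−20.41) − (25.79−21.02) = 3.78 − 4.77 = -0.99; fold change = 2^0.99 = 1.986
DUSP2: ΔΔCt = (34.01−20.41) − (31.42−21.02) = 13.60 − 10.40 = 3.20; fold change = 2^-3.20 = 0.109
ATF4 has the largest |ΔΔCt| = 4.08.

0.059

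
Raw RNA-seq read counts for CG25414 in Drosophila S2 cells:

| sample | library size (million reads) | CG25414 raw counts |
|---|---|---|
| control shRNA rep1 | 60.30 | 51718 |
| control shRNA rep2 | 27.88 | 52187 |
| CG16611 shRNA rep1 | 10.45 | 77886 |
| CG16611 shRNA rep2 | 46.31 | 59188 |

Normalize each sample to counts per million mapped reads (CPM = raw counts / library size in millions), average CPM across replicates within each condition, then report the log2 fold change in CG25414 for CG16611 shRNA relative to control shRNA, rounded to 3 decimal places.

1.678

CPM(control shRNA rep1) = 51718 / 60.30 = 857.6783
CPM(control shRNA rep2) = 52187 / 27.88 = 1871.8436
CPM(CG16611 shRNA rep1) = 77886 / 10.45 = 7453.2057
CPM(CG16611 shRNA rep2) = 59188 / 46.31 = 1278.0825
mean CPM(control shRNA) = 1364.7609; mean CPM(CG16611 shRNA) = 4365.6441
Fold change = 4365.6441 / 1364.7609 = 3.19883
log2(3.19883) = 1.6775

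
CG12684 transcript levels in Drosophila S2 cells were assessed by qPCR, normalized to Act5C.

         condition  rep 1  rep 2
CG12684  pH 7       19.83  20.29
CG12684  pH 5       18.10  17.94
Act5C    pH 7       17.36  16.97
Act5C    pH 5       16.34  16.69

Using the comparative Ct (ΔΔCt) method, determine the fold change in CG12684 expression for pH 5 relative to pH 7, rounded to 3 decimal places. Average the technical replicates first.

2.621

Mean Ct: CG12684 pH 7 20.060; CG12684 pH 5 18.020; Act5C pH 7 17.165; Act5C pH 5 16.515
ΔCt(pH 7) = 20.060 − 17.165 = 2.895
ΔCt(pH 5) = 18.020 − 16.515 = 1.505
ΔΔCt = 1.505 − 2.895 = -1.390
Fold change = 2^(−(-1.390)) = 2^1.390 = 2.6208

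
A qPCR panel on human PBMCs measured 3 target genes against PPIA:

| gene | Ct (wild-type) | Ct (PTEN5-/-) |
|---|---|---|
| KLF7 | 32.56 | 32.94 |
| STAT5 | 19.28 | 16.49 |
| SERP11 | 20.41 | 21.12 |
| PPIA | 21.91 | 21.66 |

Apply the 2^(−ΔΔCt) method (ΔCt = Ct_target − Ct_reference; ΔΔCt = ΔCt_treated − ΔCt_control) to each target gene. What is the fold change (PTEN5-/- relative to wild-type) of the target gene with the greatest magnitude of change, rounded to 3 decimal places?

5.816

KLF7: ΔΔCt = (32.94−21.66) − (32.56−21.91) = 11.28 − 10.65 = 0.63; fold change = 2^-0.63 = 0.646
STAT5: ΔΔCt = (16.49−21.66) − (19.28−21.91) = -5.17 − (-2.63) = -2.54; fold change = 2^2.54 = 5.816
SERP11: ΔΔCt = (21.12−21.66) − (20.41−21.91) = -0.54 − (-1.50) = 0.96; fold change = 2^-0.96 = 0.514
STAT5 has the largest |ΔΔCt| = 2.54.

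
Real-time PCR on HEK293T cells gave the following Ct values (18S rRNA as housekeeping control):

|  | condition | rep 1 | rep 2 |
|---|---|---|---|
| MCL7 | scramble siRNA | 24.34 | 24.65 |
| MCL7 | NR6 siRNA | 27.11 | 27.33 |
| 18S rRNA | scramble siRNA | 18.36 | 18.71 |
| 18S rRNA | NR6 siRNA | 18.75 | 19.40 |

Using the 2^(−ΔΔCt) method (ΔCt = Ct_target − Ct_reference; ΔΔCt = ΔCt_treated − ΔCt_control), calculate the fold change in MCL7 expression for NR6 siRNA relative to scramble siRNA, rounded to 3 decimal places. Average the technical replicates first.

0.220

Mean Ct: MCL7 scramble siRNA 24.495; MCL7 NR6 siRNA 27.220; 18S rRNA scramble siRNA 18.535; 18S rRNA NR6 siRNA 19.075
ΔCt(scramble siRNA) = 24.495 − 18.535 = 5.960
ΔCt(NR6 siRNA) = 27.220 − 19.075 = 8.145
ΔΔCt = 8.145 − 5.960 = 2.185
Fold change = 2^(−2.185) = 0.2199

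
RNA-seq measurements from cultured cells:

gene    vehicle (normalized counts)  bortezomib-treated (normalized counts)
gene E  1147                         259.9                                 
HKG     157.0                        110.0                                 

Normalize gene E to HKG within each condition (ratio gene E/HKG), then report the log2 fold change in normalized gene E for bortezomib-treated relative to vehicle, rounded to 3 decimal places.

gene E/HKG (vehicle) = 1147 / 157.0 = 7.3057
gene E/HKG (bortezomib-treated) = 259.9 / 110.0 = 2.3627
Fold change = 2.3627 / 7.3057 = 0.3234
log2(0.3234) = -1.6286

-1.629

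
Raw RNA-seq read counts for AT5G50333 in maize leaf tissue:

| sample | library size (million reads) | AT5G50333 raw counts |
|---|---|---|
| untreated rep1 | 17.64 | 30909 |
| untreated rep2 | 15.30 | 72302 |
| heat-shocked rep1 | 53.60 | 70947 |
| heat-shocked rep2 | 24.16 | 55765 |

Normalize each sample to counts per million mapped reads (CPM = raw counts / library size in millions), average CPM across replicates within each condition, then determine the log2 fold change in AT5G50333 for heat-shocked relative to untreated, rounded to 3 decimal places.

-0.835

CPM(untreated rep1) = 30909 / 17.64 = 1752.2109
CPM(untreated rep2) = 72302 / 15.30 = 4725.6209
CPM(heat-shocked rep1) = 70947 / 53.60 = 1323.6381
CPM(heat-shocked rep2) = 55765 / 24.16 = 2308.1540
mean CPM(untreated) = 3238.9159; mean CPM(heat-shocked) = 1815.8960
Fold change = 1815.8960 / 3238.9159 = 0.56065
log2(0.56065) = -0.8348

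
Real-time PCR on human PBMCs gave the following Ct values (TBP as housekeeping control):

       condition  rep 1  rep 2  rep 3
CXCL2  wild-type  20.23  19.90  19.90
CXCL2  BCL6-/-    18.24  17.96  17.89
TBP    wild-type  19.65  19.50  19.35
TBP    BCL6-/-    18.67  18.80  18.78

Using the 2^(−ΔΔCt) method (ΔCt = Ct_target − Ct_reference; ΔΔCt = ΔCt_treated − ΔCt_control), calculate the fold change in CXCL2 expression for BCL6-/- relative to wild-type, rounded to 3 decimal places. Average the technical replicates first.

Mean Ct: CXCL2 wild-type 20.010; CXCL2 BCL6-/- 18.030; TBP wild-type 19.500; TBP BCL6-/- 18.750
ΔCt(wild-type) = 20.010 − 19.500 = 0.510
ΔCt(BCL6-/-) = 18.030 − 18.750 = -0.720
ΔΔCt = -0.720 − 0.510 = -1.230
Fold change = 2^(−(-1.230)) = 2^1.230 = 2.3457

2.346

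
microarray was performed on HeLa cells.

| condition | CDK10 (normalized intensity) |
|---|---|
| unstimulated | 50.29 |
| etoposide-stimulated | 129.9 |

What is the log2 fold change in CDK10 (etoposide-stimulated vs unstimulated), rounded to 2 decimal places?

1.37

Fold change = 129.9 / 50.29 = 2.5830
log2(2.5830) = 1.369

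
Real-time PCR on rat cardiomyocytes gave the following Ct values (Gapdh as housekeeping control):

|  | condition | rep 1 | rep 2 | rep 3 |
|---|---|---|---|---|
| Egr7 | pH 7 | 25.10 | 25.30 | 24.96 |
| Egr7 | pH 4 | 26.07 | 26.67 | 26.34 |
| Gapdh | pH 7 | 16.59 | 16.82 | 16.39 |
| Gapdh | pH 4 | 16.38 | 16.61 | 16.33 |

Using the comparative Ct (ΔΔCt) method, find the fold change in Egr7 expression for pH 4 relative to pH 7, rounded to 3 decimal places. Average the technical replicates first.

Mean Ct: Egr7 pH 7 25.120; Egr7 pH 4 26.360; Gapdh pH 7 16.600; Gapdh pH 4 16.440
ΔCt(pH 7) = 25.120 − 16.600 = 8.520
ΔCt(pH 4) = 26.360 − 16.440 = 9.920
ΔΔCt = 9.920 − 8.520 = 1.400
Fold change = 2^(−1.400) = 0.3789

0.379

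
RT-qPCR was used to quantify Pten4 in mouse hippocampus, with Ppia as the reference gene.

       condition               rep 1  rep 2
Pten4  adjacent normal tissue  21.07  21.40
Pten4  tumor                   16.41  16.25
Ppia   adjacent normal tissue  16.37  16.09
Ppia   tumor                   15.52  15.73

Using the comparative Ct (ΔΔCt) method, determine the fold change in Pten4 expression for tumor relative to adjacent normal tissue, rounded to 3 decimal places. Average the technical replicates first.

19.698

Mean Ct: Pten4 adjacent normal tissue 21.235; Pten4 tumor 16.330; Ppia adjacent normal tissue 16.230; Ppia tumor 15.625
ΔCt(adjacent normal tissue) = 21.235 − 16.230 = 5.005
ΔCt(tumor) = 16.330 − 15.625 = 0.705
ΔΔCt = 0.705 − 5.005 = -4.300
Fold change = 2^(−(-4.300)) = 2^4.300 = 19.6983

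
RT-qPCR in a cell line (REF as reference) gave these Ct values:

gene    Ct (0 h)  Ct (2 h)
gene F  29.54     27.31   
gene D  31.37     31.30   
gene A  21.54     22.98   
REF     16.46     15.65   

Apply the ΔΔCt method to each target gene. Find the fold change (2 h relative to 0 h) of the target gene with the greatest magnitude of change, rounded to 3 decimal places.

0.210

gene F: ΔΔCt = (27.31−15.65) − (29.54−16.46) = 11.66 − 13.08 = -1.42; fold change = 2^1.42 = 2.676
gene D: ΔΔCt = (31.30−15.65) − (31.37−16.46) = 15.65 − 14.91 = 0.74; fold change = 2^-0.74 = 0.599
gene A: ΔΔCt = (22.98−15.65) − (21.54−16.46) = 7.33 − 5.08 = 2.25; fold change = 2^-2.25 = 0.210
gene A has the largest |ΔΔCt| = 2.25.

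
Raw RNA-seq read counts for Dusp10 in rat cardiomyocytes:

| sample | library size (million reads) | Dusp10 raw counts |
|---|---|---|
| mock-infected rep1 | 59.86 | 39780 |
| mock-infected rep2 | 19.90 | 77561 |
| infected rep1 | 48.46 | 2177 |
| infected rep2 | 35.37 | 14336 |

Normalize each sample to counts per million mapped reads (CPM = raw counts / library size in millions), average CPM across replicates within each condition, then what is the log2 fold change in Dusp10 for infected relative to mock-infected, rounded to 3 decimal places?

-3.341

CPM(mock-infected rep1) = 39780 / 59.86 = 664.5506
CPM(mock-infected rep2) = 77561 / 19.90 = 3897.5377
CPM(infected rep1) = 2177 / 48.46 = 44.9236
CPM(infected rep2) = 14336 / 35.37 = 405.3152
mean CPM(mock-infected) = 2281.0442; mean CPM(infected) = 225.1194
Fold change = 225.1194 / 2281.0442 = 0.09869
log2(0.09869) = -3.3409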